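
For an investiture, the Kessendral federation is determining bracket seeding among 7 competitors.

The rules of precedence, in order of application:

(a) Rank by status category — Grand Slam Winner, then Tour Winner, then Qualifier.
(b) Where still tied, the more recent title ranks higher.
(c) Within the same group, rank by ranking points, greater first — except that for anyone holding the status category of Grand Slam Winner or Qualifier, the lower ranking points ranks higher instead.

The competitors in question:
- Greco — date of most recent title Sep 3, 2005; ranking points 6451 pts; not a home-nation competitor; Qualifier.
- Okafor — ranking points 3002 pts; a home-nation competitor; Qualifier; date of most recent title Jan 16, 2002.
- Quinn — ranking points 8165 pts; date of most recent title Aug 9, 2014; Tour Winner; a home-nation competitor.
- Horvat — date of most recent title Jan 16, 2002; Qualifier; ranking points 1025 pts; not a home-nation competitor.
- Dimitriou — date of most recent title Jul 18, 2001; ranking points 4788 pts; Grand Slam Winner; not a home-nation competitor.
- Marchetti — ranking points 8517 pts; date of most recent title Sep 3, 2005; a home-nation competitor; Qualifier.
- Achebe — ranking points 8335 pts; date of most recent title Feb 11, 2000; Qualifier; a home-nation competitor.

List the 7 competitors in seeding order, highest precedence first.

Dimitriou, Quinn, Greco, Marchetti, Horvat, Okafor, Achebe

By status category: Dimitriou (Grand Slam Winner); then Quinn (Tour Winner); then Greco, Marchetti, Horvat, Okafor and Achebe (Qualifier).
Among Greco, Marchetti, Horvat, Okafor and Achebe, by date of most recent title (later first): Greco and Marchetti (Sep 3, 2005) before Horvat and Okafor (Jan 16, 2002) before Achebe (Feb 11, 2000).
Among Greco and Marchetti, by ranking points (lower first) (reversed rule for this group): Greco (6451 pts) before Marchetti (8517 pts).
Among Horvat and Okafor, by ranking points (lower first) (reversed rule for this group): Horvat (1025 pts) before Okafor (3002 pts).
Full order: Dimitriou, Quinn, Greco, Marchetti, Horvat, Okafor, Achebe.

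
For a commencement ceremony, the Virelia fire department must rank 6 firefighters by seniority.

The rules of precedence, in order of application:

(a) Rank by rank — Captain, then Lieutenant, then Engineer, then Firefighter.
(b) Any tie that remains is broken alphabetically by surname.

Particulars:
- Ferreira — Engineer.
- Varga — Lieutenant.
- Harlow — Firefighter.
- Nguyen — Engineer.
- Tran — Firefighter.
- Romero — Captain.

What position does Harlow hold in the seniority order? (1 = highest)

5

By rank: Romero (Captain); then Varga (Lieutenant); then Ferreira and Nguyen (Engineer); then Harlow and Tran (Firefighter).
Among Ferreira and Nguyen, alphabetically by surname: Ferreira before Nguyen.
Among Harlow and Tran, alphabetically by surname: Harlow before Tran.
Order: Romero, Varga, Ferreira, Nguyen, Harlow, Tran. So position 5.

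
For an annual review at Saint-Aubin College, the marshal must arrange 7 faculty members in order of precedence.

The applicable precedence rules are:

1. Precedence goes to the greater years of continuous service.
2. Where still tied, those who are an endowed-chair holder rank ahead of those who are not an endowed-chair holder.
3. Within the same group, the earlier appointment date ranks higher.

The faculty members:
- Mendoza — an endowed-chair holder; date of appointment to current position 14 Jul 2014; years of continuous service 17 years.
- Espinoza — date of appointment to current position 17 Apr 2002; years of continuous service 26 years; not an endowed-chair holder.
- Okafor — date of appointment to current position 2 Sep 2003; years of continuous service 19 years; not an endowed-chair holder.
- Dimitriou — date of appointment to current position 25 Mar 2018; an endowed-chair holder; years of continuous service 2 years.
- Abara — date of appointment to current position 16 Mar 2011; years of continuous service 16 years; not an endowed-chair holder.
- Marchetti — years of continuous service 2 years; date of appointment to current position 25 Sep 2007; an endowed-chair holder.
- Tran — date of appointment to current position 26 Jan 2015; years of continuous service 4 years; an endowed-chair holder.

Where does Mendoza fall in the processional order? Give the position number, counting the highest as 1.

3

By years of continuous service (higher first): Espinoza (26 years); then Okafor (19 years); then Mendoza (17 years); then Abara (16 years); then Tran (4 years); then Marchetti and Dimitriou (both 2 years).
Marchetti and Dimitriou are each an endowed-chair holder, so the next rule applies.
Among Marchetti and Dimitriou, by date of appointment to current position (earlier first): Marchetti (25 Sep 2007) before Dimitriou (25 Mar 2018).
Order: Espinoza, Okafor, Mendoza, Abara, Tran, Marchetti, Dimitriou. So position 3.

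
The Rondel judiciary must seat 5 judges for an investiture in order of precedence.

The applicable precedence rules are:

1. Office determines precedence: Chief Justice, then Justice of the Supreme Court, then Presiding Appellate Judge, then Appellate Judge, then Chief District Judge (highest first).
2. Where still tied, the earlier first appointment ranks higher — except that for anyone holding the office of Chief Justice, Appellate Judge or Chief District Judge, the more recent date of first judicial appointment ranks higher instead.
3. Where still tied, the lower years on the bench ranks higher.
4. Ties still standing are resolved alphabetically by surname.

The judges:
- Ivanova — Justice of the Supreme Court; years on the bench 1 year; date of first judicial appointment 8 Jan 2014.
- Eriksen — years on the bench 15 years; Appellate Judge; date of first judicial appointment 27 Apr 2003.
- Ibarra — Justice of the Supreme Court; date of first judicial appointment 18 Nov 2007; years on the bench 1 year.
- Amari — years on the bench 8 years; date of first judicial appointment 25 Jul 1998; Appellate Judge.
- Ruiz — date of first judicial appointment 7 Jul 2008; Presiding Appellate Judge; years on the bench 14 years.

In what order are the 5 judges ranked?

By office: Ibarra and Ivanova (Justice of the Supreme Court); then Ruiz (Presiding Appellate Judge); then Eriksen and Amari (Appellate Judge).
Among Ibarra and Ivanova, by date of first judicial appointment (earlier first): Ibarra (18 Nov 2007) before Ivanova (8 Jan 2014).
Among Eriksen and Amari, by date of first judicial appointment (later first) (reversed rule for this group): Eriksen (27 Apr 2003) before Amari (25 Jul 1998).
Full order: Ibarra, Ivanova, Ruiz, Eriksen, Amari.

Ibarra, Ivanova, Ruiz, Eriksen, Amari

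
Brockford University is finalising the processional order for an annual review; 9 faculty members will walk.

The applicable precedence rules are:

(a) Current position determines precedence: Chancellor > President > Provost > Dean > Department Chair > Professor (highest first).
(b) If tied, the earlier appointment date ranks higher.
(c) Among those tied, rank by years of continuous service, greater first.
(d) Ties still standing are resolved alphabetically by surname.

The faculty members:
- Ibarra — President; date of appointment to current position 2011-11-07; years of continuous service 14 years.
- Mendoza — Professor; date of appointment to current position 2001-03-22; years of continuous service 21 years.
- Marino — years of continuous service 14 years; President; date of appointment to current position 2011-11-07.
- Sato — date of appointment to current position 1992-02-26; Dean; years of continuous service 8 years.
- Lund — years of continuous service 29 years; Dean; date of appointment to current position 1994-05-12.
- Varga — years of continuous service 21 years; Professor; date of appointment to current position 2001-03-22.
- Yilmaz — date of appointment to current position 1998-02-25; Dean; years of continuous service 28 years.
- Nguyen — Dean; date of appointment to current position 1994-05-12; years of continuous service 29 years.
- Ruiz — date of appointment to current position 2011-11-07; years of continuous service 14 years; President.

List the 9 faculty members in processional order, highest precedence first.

By current position: Ibarra, Marino and Ruiz (President); then Sato, Lund, Nguyen and Yilmaz (Dean); then Mendoza and Varga (Professor).
Ibarra, Marino and Ruiz all have date of appointment to current position 2011-11-07, so the next rule applies.
Ibarra, Marino and Ruiz all have years of continuous service 14 years, so the next rule applies.
Among Ibarra, Marino and Ruiz, alphabetically by surname: Ibarra before Marino before Ruiz.
Among Sato, Lund, Nguyen and Yilmaz, by date of appointment to current position (earlier first): Sato (1992-02-26) before Lund and Nguyen (1994-05-12) before Yilmaz (1998-02-25).
Lund and Nguyen both have years of continuous service 29 years, so the next rule applies.
Among Lund and Nguyen, alphabetically by surname: Lund before Nguyen.
Mendoza and Varga both have date of appointment to current position 2001-03-22, so the next rule applies.
Mendoza and Varga both have years of continuous service 21 years, so the next rule applies.
Among Mendoza and Varga, alphabetically by surname: Mendoza before Varga.
Full order: Ibarra, Marino, Ruiz, Sato, Lund, Nguyen, Yilmaz, Mendoza, Varga.

Ibarra, Marino, Ruiz, Sato, Lund, Nguyen, Yilmaz, Mendoza, Varga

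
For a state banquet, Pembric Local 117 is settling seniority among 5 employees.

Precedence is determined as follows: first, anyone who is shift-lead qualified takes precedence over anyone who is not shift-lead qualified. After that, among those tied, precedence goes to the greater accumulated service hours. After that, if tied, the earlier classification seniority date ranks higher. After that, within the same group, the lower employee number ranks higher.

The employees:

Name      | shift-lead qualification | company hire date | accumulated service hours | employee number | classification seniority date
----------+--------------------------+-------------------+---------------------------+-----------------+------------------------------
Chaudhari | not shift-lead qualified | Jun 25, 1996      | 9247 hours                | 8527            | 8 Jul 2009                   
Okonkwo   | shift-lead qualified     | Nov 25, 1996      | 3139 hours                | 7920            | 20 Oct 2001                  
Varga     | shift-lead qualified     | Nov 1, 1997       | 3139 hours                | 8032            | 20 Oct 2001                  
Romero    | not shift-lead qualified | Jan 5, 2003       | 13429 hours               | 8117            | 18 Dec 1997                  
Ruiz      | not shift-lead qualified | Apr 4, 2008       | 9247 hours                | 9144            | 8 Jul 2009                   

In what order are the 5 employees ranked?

By the first rule: Okonkwo and Varga (both shift-lead qualified); then Romero, Chaudhari and Ruiz (each not shift-lead qualified).
Okonkwo and Varga both have accumulated service hours 3139 hours, so the next rule applies.
Okonkwo and Varga both have classification seniority date 20 Oct 2001, so the next rule applies.
Among Okonkwo and Varga, by employee number (lower first): Okonkwo (7920) before Varga (8032).
Among Romero, Chaudhari and Ruiz, by accumulated service hours (higher first): Romero (13429 hours) before Chaudhari and Ruiz (9247 hours).
Chaudhari and Ruiz both have classification seniority date 8 Jul 2009, so the next rule applies.
Among Chaudhari and Ruiz, by employee number (lower first): Chaudhari (8527) before Ruiz (9144).
Full order: Okonkwo, Varga, Romero, Chaudhari, Ruiz.

Okonkwo, Varga, Romero, Chaudhari, Ruiz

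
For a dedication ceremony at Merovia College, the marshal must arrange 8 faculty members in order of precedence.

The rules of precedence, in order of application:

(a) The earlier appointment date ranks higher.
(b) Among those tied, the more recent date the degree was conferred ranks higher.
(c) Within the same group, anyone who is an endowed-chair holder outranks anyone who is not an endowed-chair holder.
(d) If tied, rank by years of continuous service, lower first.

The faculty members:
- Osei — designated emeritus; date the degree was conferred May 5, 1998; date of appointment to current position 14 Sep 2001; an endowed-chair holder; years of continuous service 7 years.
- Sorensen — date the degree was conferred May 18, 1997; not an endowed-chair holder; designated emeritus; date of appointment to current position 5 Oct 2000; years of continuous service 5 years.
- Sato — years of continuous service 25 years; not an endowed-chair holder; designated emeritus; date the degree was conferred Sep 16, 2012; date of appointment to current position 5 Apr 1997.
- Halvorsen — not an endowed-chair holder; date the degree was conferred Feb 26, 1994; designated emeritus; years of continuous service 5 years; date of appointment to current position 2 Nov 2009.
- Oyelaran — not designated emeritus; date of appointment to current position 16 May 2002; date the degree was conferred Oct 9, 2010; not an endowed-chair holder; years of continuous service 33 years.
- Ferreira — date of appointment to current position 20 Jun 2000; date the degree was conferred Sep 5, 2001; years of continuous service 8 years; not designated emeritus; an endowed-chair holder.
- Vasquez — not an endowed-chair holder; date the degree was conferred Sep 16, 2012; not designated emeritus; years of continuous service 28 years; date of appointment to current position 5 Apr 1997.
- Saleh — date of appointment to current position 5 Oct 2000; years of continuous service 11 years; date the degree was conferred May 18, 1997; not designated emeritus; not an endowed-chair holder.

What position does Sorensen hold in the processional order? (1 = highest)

4

By date of appointment to current position (earlier first): Sato and Vasquez (both 5 Apr 1997); then Ferreira (20 Jun 2000); then Sorensen and Saleh (both 5 Oct 2000); then Osei (14 Sep 2001); then Oyelaran (16 May 2002); then Halvorsen (2 Nov 2009).
Sato and Vasquez both have date the degree was conferred Sep 16, 2012, so the next rule applies.
Sato and Vasquez are each not an endowed-chair holder, so the next rule applies.
Among Sato and Vasquez, by years of continuous service (lower first): Sato (25 years) before Vasquez (28 years).
Sorensen and Saleh both have date the degree was conferred May 18, 1997, so the next rule applies.
Sorensen and Saleh are each not an endowed-chair holder, so the next rule applies.
Among Sorensen and Saleh, by years of continuous service (lower first): Sorensen (5 years) before Saleh (11 years).
Order: Sato, Vasquez, Ferreira, Sorensen, Saleh, Osei, Oyelaran, Halvorsen. So position 4.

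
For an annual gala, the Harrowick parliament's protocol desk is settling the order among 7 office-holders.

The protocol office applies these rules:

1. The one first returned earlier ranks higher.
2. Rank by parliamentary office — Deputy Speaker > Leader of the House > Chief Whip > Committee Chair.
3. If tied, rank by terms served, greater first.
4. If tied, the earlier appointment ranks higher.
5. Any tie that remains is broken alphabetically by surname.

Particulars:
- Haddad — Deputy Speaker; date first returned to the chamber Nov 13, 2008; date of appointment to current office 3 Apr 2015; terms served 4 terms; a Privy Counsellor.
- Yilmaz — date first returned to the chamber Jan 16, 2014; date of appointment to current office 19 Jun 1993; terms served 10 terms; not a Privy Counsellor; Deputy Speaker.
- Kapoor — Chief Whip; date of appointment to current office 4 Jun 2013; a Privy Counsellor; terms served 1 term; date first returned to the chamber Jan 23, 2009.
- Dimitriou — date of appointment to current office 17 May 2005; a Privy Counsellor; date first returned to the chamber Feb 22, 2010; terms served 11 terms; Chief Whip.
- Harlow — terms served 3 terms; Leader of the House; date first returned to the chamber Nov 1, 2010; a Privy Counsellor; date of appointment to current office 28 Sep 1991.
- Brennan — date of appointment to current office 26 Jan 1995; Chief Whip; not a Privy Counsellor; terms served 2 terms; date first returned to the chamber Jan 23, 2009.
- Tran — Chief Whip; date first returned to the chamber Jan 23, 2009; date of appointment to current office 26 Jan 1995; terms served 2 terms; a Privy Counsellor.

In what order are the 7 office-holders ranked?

Haddad, Brennan, Tran, Kapoor, Dimitriou, Harlow, Yilmaz

By date first returned to the chamber (earlier first): Haddad (Nov 13, 2008); then Brennan, Tran and Kapoor (each Jan 23, 2009); then Dimitriou (Feb 22, 2010); then Harlow (Nov 1, 2010); then Yilmaz (Jan 16, 2014).
Brennan, Tran and Kapoor are each Chief Whip, so the next rule applies.
Among Brennan, Tran and Kapoor, by terms served (higher first): Brennan and Tran (2 terms) before Kapoor (1 term).
Brennan and Tran both have date of appointment to current office 26 Jan 1995, so the next rule applies.
Among Brennan and Tran, alphabetically by surname: Brennan before Tran.
Full order: Haddad, Brennan, Tran, Kapoor, Dimitriou, Harlow, Yilmaz.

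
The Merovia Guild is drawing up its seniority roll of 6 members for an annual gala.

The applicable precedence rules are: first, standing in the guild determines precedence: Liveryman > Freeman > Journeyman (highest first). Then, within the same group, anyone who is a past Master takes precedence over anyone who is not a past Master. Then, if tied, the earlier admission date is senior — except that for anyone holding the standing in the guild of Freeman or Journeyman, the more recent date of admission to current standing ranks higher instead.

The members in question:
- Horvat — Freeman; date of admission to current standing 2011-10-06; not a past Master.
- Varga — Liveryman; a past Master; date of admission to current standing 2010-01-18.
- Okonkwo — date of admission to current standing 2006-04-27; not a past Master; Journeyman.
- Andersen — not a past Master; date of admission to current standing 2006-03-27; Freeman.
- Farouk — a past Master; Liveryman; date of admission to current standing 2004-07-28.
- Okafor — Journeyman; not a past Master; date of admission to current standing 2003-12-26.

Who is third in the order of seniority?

By standing in the guild: Farouk and Varga (Liveryman); then Horvat and Andersen (Freeman); then Okonkwo and Okafor (Journeyman).
Farouk and Varga are each a past Master, so the next rule applies.
Among Farouk and Varga, by date of admission to current standing (earlier first): Farouk (2004-07-28) before Varga (2010-01-18).
Horvat and Andersen are each not a past Master, so the next rule applies.
Among Horvat and Andersen, by date of admission to current standing (later first) (reversed rule for this group): Horvat (2011-10-06) before Andersen (2006-03-27).
Okonkwo and Okafor are each not a past Master, so the next rule applies.
Among Okonkwo and Okafor, by date of admission to current standing (later first) (reversed rule for this group): Okonkwo (2006-04-27) before Okafor (2003-12-26).
Order: Farouk, Varga, Horvat, Andersen, Okonkwo, Okafor.

Horvat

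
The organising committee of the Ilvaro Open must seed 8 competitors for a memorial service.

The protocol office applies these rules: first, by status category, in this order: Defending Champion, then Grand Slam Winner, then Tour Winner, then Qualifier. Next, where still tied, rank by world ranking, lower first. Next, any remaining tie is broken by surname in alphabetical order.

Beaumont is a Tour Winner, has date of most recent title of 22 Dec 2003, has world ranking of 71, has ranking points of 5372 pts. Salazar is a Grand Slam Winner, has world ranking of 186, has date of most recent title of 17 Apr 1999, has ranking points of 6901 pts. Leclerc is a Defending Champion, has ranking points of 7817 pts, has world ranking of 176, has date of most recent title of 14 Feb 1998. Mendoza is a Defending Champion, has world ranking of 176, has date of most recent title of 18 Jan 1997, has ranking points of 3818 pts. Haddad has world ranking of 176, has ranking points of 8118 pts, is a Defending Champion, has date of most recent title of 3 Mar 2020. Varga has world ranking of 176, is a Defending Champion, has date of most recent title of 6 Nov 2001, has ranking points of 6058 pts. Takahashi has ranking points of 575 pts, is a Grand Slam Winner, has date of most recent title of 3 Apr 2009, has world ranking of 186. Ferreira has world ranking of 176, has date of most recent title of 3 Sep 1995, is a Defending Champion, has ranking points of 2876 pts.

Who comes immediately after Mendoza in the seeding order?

Varga

By status category: Ferreira, Haddad, Leclerc, Mendoza and Varga (Defending Champion); then Salazar and Takahashi (Grand Slam Winner); then Beaumont (Tour Winner).
Ferreira, Haddad, Leclerc, Mendoza and Varga all have world ranking 176, so the next rule applies.
Among Ferreira, Haddad, Leclerc, Mendoza and Varga, alphabetically by surname: Ferreira before Haddad before Leclerc before Mendoza before Varga.
Salazar and Takahashi both have world ranking 186, so the next rule applies.
Among Salazar and Takahashi, alphabetically by surname: Salazar before Takahashi.
Order: Ferreira, Haddad, Leclerc, Mendoza, Varga, Salazar, Takahashi, Beaumont.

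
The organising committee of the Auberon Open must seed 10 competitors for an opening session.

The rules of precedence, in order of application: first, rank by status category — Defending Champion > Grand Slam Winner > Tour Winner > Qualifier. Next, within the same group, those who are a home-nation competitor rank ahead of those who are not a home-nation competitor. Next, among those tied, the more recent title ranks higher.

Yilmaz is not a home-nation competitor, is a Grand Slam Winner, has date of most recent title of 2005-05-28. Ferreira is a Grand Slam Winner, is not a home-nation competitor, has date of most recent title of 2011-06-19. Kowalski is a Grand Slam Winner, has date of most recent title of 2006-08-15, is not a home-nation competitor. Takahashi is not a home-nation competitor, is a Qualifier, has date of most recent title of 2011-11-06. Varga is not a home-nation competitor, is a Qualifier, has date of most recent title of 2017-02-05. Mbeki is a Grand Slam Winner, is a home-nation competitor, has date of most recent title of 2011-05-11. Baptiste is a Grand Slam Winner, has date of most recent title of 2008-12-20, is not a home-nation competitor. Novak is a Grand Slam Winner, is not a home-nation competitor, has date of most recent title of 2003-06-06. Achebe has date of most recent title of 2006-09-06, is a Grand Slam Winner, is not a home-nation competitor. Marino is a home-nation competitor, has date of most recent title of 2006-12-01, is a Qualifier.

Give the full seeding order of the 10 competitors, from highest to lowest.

By status category: Mbeki, Ferreira, Baptiste, Achebe, Kowalski, Yilmaz and Novak (Grand Slam Winner); then Marino, Varga and Takahashi (Qualifier).
Among Mbeki, Ferreira, Baptiste, Achebe, Kowalski, Yilmaz and Novak, a home-nation competitor before not a home-nation competitor: Mbeki (a home-nation competitor) before Ferreira, Baptiste, Achebe, Kowalski, Yilmaz and Novak (not a home-nation competitor).
Among Ferreira, Baptiste, Achebe, Kowalski, Yilmaz and Novak, by date of most recent title (later first): Ferreira (2011-06-19) before Baptiste (2008-12-20) before Achebe (2006-09-06) before Kowalski (2006-08-15) before Yilmaz (2005-05-28) before Novak (2003-06-06).
Among Marino, Varga and Takahashi, a home-nation competitor before not a home-nation competitor: Marino (a home-nation competitor) before Varga and Takahashi (not a home-nation competitor).
Among Varga and Takahashi, by date of most recent title (later first): Varga (2017-02-05) before Takahashi (2011-11-06).
Full order: Mbeki, Ferreira, Baptiste, Achebe, Kowalski, Yilmaz, Novak, Marino, Varga, Takahashi.

Mbeki, Ferreira, Baptiste, Achebe, Kowalski, Yilmaz, Novak, Marino, Varga, Takahashi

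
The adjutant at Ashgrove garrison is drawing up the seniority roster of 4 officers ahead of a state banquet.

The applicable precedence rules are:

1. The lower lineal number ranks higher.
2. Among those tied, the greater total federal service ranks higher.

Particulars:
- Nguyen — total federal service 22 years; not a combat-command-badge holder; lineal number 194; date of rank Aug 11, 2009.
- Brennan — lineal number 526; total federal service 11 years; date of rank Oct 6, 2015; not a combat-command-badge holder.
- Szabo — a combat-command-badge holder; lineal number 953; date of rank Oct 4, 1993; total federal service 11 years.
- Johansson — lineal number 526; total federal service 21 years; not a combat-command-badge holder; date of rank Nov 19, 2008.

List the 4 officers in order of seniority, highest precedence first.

By lineal number (lower first): Nguyen (194); then Johansson and Brennan (both 526); then Szabo (953).
Among Johansson and Brennan, by total federal service (higher first): Johansson (21 years) before Brennan (11 years).
Full order: Nguyen, Johansson, Brennan, Szabo.

Nguyen, Johansson, Brennan, Szabo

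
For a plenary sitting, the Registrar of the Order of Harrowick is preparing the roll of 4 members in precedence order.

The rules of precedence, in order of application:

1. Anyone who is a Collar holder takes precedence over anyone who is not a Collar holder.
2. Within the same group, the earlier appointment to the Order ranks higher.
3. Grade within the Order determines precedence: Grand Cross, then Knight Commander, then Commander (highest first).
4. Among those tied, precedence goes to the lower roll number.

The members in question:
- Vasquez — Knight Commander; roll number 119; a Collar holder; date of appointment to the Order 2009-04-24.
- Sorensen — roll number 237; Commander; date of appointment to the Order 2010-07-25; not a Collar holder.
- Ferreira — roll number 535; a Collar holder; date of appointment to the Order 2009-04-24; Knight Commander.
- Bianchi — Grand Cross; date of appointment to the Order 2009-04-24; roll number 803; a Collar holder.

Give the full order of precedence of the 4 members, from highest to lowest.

By the first rule: Bianchi, Vasquez and Ferreira (each a Collar holder); then Sorensen (not a Collar holder).
Bianchi, Vasquez and Ferreira all have date of appointment to the Order 2009-04-24, so the next rule applies.
Among Bianchi, Vasquez and Ferreira, by grade within the Order: Bianchi (Grand Cross) before Vasquez and Ferreira (Knight Commander).
Among Vasquez and Ferreira, by roll number (lower first): Vasquez (119) before Ferreira (535).
Full order: Bianchi, Vasquez, Ferreira, Sorensen.

Bianchi, Vasquez, Ferreira, Sorensen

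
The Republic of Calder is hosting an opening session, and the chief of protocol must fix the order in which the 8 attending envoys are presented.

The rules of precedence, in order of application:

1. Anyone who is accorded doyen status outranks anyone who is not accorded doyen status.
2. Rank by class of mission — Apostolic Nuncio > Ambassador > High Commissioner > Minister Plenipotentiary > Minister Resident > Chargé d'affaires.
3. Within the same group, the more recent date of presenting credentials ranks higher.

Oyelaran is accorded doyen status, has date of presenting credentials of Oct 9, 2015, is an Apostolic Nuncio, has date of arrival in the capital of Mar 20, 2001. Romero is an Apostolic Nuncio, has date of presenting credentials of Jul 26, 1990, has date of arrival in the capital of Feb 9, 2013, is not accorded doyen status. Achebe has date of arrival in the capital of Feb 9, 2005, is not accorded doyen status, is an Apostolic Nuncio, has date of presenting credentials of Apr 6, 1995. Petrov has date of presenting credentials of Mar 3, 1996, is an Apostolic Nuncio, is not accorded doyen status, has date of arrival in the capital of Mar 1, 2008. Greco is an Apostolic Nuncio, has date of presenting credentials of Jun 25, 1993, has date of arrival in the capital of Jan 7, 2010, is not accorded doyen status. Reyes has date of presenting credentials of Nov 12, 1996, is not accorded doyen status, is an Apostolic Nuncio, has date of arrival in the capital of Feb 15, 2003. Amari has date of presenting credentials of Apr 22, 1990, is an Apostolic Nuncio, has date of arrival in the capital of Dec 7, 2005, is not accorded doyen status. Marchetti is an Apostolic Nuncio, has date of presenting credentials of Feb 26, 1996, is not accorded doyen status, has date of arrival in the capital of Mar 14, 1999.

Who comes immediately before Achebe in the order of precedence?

By the first rule: Oyelaran (accorded doyen status); then Reyes, Petrov, Marchetti, Achebe, Greco, Romero and Amari (each not accorded doyen status).
Reyes, Petrov, Marchetti, Achebe, Greco, Romero and Amari are each Apostolic Nuncio, so the next rule applies.
Among Reyes, Petrov, Marchetti, Achebe, Greco, Romero and Amari, by date of presenting credentials (later first): Reyes (Nov 12, 1996) before Petrov (Mar 3, 1996) before Marchetti (Feb 26, 1996) before Achebe (Apr 6, 1995) before Greco (Jun 25, 1993) before Romero (Jul 26, 1990) before Amari (Apr 22, 1990).
Order: Oyelaran, Reyes, Petrov, Marchetti, Achebe, Greco, Romero, Amari.

Marchetti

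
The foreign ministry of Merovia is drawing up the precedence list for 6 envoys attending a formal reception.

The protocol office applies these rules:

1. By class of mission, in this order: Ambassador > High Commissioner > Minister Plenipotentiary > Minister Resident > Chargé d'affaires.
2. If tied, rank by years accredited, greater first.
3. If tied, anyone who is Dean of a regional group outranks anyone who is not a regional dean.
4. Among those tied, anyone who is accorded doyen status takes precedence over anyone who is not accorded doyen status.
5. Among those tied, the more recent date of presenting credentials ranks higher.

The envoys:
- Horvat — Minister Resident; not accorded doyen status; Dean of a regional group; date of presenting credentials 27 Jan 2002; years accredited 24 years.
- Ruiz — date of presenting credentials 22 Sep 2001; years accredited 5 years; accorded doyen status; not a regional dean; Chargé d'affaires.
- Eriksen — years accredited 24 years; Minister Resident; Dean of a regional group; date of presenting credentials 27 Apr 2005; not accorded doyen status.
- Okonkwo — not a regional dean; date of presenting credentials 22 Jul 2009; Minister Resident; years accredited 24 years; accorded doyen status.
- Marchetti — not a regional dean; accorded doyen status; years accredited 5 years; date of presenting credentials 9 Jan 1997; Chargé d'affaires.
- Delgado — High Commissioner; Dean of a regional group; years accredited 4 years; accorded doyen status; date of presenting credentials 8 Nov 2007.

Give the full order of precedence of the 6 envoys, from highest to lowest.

Delgado, Eriksen, Horvat, Okonkwo, Ruiz, Marchetti

By class of mission: Delgado (High Commissioner); then Eriksen, Horvat and Okonkwo (Minister Resident); then Ruiz and Marchetti (Chargé d'affaires).
Eriksen, Horvat and Okonkwo all have years accredited 24 years, so the next rule applies.
Among Eriksen, Horvat and Okonkwo, Dean of a regional group before not a regional dean: Eriksen and Horvat (Dean of a regional group) before Okonkwo (not a regional dean).
Eriksen and Horvat are each not accorded doyen status, so the next rule applies.
Among Eriksen and Horvat, by date of presenting credentials (later first): Eriksen (27 Apr 2005) before Horvat (27 Jan 2002).
Ruiz and Marchetti both have years accredited 5 years, so the next rule applies.
Ruiz and Marchetti are each not a regional dean, so the next rule applies.
Ruiz and Marchetti are each accorded doyen status, so the next rule applies.
Among Ruiz and Marchetti, by date of presenting credentials (later first): Ruiz (22 Sep 2001) before Marchetti (9 Jan 1997).
Full order: Delgado, Eriksen, Horvat, Okonkwo, Ruiz, Marchetti.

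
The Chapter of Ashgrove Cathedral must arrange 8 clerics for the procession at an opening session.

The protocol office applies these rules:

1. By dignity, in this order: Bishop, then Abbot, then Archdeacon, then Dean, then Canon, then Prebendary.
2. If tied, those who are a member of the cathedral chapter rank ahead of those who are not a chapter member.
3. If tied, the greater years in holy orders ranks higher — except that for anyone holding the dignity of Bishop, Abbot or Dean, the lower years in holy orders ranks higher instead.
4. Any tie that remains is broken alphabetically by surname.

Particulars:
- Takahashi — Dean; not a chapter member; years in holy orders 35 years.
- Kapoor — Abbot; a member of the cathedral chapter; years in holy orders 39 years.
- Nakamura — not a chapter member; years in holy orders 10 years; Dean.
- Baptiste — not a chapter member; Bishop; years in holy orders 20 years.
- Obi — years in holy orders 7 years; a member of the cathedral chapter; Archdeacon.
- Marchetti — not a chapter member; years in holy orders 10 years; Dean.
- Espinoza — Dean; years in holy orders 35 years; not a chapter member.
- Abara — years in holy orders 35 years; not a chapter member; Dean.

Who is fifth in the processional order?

By dignity: Baptiste (Bishop); then Kapoor (Abbot); then Obi (Archdeacon); then Marchetti, Nakamura, Abara, Espinoza and Takahashi (Dean).
Marchetti, Nakamura, Abara, Espinoza and Takahashi are each not a chapter member, so the next rule applies.
Among Marchetti, Nakamura, Abara, Espinoza and Takahashi, by years in holy orders (lower first) (reversed rule for this group): Marchetti and Nakamura (10 years) before Abara, Espinoza and Takahashi (35 years).
Among Marchetti and Nakamura, alphabetically by surname: Marchetti before Nakamura.
Among Abara, Espinoza and Takahashi, alphabetically by surname: Abara before Espinoza before Takahashi.
Order: Baptiste, Kapoor, Obi, Marchetti, Nakamura, Abara, Espinoza, Takahashi.

Nakamura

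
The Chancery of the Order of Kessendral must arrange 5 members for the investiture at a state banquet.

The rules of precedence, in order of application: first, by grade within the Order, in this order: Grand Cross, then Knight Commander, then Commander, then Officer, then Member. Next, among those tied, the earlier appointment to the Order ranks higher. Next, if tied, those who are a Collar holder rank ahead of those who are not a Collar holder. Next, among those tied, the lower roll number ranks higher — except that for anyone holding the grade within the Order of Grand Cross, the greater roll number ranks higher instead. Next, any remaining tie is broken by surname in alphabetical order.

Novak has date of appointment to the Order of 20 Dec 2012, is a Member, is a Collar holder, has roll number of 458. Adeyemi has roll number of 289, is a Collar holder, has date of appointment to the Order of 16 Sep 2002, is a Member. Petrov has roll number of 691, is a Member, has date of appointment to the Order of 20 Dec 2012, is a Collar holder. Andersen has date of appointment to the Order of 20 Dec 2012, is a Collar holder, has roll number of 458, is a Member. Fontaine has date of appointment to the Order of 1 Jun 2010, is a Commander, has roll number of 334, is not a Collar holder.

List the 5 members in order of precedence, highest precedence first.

By grade within the Order: Fontaine (Commander); then Adeyemi, Andersen, Novak and Petrov (Member).
Among Adeyemi, Andersen, Novak and Petrov, by date of appointment to the Order (earlier first): Adeyemi (16 Sep 2002) before Andersen, Novak and Petrov (20 Dec 2012).
Andersen, Novak and Petrov are each a Collar holder, so the next rule applies.
Among Andersen, Novak and Petrov, by roll number (lower first): Andersen and Novak (458) before Petrov (691).
Among Andersen and Novak, alphabetically by surname: Andersen before Novak.
Full order: Fontaine, Adeyemi, Andersen, Novak, Petrov.

Fontaine, Adeyemi, Andersen, Novak, Petrov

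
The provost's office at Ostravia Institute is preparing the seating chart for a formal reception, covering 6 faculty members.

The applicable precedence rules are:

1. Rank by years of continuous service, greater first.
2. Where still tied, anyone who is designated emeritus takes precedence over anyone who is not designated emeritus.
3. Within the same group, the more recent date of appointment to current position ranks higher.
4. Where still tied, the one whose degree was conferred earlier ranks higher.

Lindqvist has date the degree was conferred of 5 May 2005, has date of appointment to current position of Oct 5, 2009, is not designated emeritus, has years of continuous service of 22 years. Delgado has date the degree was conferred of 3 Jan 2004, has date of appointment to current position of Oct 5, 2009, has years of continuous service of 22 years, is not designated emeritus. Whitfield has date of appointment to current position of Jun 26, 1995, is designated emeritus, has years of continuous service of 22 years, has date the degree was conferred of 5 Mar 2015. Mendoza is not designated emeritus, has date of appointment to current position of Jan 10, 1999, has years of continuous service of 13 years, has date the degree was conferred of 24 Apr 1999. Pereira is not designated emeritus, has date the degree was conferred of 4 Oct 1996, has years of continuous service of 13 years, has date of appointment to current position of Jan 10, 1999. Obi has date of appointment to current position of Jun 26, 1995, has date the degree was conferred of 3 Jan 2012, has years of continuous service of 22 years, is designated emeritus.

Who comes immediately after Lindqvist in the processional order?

Pereira

By years of continuous service (higher first): Obi, Whitfield, Delgado and Lindqvist (each 22 years); then Pereira and Mendoza (both 13 years).
Among Obi, Whitfield, Delgado and Lindqvist, designated emeritus before not designated emeritus: Obi and Whitfield (designated emeritus) before Delgado and Lindqvist (not designated emeritus).
Obi and Whitfield both have date of appointment to current position Jun 26, 1995, so the next rule applies.
Among Obi and Whitfield, by date the degree was conferred (earlier first): Obi (3 Jan 2012) before Whitfield (5 Mar 2015).
Delgado and Lindqvist both have date of appointment to current position Oct 5, 2009, so the next rule applies.
Among Delgado and Lindqvist, by date the degree was conferred (earlier first): Delgado (3 Jan 2004) before Lindqvist (5 May 2005).
Pereira and Mendoza are each not designated emeritus, so the next rule applies.
Pereira and Mendoza both have date of appointment to current position Jan 10, 1999, so the next rule applies.
Among Pereira and Mendoza, by date the degree was conferred (earlier first): Pereira (4 Oct 1996) before Mendoza (24 Apr 1999).
Order: Obi, Whitfield, Delgado, Lindqvist, Pereira, Mendoza.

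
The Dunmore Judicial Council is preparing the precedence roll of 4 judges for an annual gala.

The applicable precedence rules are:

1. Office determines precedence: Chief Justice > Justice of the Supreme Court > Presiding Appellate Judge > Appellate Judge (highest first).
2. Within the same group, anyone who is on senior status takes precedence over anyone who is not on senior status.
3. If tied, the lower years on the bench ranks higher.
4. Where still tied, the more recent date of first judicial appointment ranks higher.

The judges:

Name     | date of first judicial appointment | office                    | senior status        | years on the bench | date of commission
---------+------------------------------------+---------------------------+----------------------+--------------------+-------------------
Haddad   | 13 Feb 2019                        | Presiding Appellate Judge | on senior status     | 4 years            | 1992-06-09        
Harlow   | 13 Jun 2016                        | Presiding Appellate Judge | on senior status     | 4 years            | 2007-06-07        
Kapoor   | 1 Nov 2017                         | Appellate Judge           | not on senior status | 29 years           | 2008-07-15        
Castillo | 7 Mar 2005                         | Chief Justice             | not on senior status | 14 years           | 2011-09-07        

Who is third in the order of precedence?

Harlow

By office: Castillo (Chief Justice); then Haddad and Harlow (Presiding Appellate Judge); then Kapoor (Appellate Judge).
Haddad and Harlow are each on senior status, so the next rule applies.
Haddad and Harlow both have years on the bench 4 years, so the next rule applies.
Among Haddad and Harlow, by date of first judicial appointment (later first): Haddad (13 Feb 2019) before Harlow (13 Jun 2016).
Order: Castillo, Haddad, Harlow, Kapoor.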